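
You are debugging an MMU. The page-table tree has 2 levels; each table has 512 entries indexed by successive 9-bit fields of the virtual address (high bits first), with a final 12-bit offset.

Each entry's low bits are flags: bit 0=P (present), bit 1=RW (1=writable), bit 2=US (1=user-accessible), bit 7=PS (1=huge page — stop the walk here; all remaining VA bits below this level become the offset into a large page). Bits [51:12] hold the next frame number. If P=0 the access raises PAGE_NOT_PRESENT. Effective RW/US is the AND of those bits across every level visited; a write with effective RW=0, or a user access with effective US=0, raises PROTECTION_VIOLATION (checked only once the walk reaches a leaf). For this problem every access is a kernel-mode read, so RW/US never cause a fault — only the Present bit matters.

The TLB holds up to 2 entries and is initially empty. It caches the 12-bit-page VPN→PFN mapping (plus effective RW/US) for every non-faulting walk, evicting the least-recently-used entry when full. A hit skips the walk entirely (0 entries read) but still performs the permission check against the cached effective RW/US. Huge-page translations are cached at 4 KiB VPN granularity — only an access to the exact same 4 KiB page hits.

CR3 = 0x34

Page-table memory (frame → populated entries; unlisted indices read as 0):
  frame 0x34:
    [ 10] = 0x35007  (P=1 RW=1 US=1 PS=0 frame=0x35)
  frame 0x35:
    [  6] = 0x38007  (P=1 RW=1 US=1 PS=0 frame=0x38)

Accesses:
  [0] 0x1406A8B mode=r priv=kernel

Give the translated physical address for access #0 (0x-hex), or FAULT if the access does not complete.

Walk each access:
#0 VA=0x1406A8B (r,kernel):
  L0: frame=0x34 idx=10 entry=0x35007 [P=1 RW=1 US=1 PS=0]
  L1: frame=0x35 idx=6 entry=0x38007 [P=1 RW=1 US=1 PS=0]
  ⇒ phys 0x38A8B  [2 reads]

Access #0 PA: 0x38A8B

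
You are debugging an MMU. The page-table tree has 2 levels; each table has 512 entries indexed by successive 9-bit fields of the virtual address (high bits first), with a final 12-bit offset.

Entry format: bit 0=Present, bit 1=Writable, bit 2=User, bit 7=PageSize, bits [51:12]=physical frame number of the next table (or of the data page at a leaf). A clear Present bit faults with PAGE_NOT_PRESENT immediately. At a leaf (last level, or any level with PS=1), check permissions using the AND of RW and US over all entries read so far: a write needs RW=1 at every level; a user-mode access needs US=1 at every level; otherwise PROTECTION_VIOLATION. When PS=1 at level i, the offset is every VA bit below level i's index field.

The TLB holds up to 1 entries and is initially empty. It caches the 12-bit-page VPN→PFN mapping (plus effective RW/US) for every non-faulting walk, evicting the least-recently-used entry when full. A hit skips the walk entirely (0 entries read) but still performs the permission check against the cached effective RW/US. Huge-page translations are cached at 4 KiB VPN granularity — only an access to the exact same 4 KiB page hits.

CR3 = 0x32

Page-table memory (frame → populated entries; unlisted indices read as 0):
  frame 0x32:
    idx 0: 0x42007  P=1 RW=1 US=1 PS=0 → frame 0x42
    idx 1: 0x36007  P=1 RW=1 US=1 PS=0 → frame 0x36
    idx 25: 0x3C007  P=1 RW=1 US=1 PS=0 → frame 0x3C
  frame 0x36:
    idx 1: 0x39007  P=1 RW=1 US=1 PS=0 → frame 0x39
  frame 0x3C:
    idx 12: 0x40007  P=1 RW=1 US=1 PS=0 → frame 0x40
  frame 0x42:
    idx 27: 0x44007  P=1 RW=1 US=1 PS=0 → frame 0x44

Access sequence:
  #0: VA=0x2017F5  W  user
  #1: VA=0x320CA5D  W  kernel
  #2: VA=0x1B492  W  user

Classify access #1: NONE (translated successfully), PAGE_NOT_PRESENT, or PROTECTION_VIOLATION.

Walk each access:
#0 VA=0x2017F5 (w,user):
  L0: frame=0x32 idx=1 entry=0x36007 [P=1 RW=1 US=1 PS=0]
  L1: frame=0x36 idx=1 entry=0x39007 [P=1 RW=1 US=1 PS=0]
  ✓ 0x397F5  — 2 lookups
#1 VA=0x320CA5D (w,kernel):
  L0: frame=0x32 idx=25 entry=0x3C007 [P=1 RW=1 US=1 PS=0]
  L1: frame=0x3C idx=12 entry=0x40007 [P=1 RW=1 US=1 PS=0]
  ✓ 0x40A5D  — 2 lookups
#2 VA=0x1B492 (w,user):
  L0: frame=0x32 idx=0 entry=0x42007 [P=1 RW=1 US=1 PS=0]
  L1: frame=0x42 idx=27 entry=0x44007 [P=1 RW=1 US=1 PS=0]
  ✓ 0x44492  — 2 lookups

Access #1 fault: NONE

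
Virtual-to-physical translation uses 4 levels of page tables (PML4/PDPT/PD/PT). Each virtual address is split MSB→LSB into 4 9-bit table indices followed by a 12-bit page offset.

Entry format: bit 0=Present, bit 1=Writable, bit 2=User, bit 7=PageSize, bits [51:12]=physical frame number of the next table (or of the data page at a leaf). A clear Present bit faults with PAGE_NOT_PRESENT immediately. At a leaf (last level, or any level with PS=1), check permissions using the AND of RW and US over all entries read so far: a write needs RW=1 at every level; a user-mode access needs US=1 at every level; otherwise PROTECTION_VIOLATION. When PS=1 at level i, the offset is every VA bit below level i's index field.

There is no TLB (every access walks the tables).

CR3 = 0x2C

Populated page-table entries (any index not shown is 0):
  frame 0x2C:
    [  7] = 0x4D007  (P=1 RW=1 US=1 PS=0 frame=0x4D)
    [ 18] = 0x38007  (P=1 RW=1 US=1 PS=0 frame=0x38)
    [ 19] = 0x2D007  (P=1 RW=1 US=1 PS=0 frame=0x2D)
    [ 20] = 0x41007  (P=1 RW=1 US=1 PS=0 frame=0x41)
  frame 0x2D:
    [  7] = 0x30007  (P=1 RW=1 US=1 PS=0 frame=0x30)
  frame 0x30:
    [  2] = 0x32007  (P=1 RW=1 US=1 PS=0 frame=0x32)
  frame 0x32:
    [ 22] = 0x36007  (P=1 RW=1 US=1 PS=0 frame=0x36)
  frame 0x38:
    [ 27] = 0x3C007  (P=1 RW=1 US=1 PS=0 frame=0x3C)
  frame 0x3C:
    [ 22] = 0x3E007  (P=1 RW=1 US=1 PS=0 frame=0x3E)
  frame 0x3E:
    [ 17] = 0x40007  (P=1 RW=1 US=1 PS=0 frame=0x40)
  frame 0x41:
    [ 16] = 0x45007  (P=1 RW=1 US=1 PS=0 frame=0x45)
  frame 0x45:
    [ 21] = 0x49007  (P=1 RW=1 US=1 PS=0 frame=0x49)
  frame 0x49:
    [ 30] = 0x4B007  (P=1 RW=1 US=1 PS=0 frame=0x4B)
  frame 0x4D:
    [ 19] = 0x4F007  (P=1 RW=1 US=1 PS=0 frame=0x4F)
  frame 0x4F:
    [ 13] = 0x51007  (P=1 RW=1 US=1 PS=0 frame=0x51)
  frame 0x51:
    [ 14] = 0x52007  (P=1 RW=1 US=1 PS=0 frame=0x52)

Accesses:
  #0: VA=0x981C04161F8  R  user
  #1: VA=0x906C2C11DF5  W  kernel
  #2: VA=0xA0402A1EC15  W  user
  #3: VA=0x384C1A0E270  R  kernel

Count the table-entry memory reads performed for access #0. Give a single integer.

Trace:
#0 VA=0x981C04161F8 (r,user):
  L0: frame=0x2C idx=19 entry=0x2D007 [P=1 RW=1 US=1 PS=0]
  L1: frame=0x2D idx=7 entry=0x30007 [P=1 RW=1 US=1 PS=0]
  L2: frame=0x30 idx=2 entry=0x32007 [P=1 RW=1 US=1 PS=0]
  L3: frame=0x32 idx=22 entry=0x36007 [P=1 RW=1 US=1 PS=0]
  ✓ 0x361F8  — 4 lookups
#1 VA=0x906C2C11DF5 (w,kernel):
  L0: frame=0x2C idx=18 entry=0x38007 [P=1 RW=1 US=1 PS=0]
  L1: frame=0x38 idx=27 entry=0x3C007 [P=1 RW=1 US=1 PS=0]
  L2: frame=0x3C idx=22 entry=0x3E007 [P=1 RW=1 US=1 PS=0]
  L3: frame=0x3E idx=17 entry=0x40007 [P=1 RW=1 US=1 PS=0]
  ✓ 0x40DF5  — 4 lookups
#2 VA=0xA0402A1EC15 (w,user):
  L0: frame=0x2C idx=20 entry=0x41007 [P=1 RW=1 US=1 PS=0]
  L1: frame=0x41 idx=16 entry=0x45007 [P=1 RW=1 US=1 PS=0]
  L2: frame=0x45 idx=21 entry=0x49007 [P=1 RW=1 US=1 PS=0]
  L3: frame=0x49 idx=30 entry=0x4B007 [P=1 RW=1 US=1 PS=0]
  ✓ 0x4BC15  — 4 lookups
#3 VA=0x384C1A0E270 (r,kernel):
  L0: frame=0x2C idx=7 entry=0x4D007 [P=1 RW=1 US=1 PS=0]
  L1: frame=0x4D idx=19 entry=0x4F007 [P=1 RW=1 US=1 PS=0]
  L2: frame=0x4F idx=13 entry=0x51007 [P=1 RW=1 US=1 PS=0]
  L3: frame=0x51 idx=14 entry=0x52007 [P=1 RW=1 US=1 PS=0]
  ✓ 0x52270  — 4 lookups

Entries read for #0: 4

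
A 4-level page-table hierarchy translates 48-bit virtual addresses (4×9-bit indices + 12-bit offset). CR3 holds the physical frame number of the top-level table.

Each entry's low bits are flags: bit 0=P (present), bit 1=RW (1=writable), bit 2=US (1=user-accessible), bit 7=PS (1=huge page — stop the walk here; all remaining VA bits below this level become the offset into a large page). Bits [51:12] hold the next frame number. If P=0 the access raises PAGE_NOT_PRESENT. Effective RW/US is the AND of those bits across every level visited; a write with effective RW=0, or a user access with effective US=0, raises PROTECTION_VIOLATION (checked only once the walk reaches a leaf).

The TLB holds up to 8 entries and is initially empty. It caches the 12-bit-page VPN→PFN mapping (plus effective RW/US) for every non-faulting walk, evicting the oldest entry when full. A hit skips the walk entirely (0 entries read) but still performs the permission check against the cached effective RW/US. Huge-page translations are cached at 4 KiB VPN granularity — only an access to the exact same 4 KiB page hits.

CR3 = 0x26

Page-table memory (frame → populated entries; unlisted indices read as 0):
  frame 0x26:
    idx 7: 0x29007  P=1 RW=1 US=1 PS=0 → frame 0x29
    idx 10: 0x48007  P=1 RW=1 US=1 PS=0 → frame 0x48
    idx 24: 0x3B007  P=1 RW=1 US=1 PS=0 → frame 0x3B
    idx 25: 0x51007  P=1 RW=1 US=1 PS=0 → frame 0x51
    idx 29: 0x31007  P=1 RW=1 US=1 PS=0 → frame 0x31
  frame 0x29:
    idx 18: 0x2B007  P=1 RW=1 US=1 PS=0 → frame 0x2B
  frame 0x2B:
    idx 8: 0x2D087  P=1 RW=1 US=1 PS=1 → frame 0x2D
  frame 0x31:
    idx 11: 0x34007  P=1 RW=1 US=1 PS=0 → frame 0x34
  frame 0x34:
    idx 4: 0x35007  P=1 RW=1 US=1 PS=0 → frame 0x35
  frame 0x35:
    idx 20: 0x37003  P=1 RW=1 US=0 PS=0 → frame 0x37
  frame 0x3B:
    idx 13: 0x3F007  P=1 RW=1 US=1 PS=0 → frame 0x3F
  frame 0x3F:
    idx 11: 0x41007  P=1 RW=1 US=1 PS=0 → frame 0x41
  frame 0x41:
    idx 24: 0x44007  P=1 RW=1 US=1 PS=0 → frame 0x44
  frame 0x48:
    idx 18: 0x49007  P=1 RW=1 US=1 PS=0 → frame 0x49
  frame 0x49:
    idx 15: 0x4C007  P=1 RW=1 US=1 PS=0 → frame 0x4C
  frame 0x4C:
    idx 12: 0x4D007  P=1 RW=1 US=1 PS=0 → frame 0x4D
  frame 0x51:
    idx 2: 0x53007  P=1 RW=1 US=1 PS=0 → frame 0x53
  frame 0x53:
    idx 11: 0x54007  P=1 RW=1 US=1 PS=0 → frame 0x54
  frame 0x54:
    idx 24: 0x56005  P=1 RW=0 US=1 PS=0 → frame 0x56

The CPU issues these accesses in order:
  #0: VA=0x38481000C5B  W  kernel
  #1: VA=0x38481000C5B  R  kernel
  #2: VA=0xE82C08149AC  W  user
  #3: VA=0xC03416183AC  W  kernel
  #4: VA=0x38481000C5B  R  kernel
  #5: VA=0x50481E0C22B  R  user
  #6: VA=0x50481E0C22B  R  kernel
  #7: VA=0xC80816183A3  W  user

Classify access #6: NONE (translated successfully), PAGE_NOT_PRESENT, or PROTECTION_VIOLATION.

Trace:
#0 VA=0x38481000C5B (w,kernel):
  L0 @0x26[7] → 0x29007  P=1,RW=1,US=1,PS=0
  L1 @0x29[18] → 0x2B007  P=1,RW=1,US=1,PS=0
  L2 @0x2B[8] → 0x2D087  P=1,RW=1,US=1,PS=1
  ✓ 0x2DC5B (huge @L2)  — 3 lookups
#1 VA=0x38481000C5B (r,kernel):
  TLB hit vpn=0x38481000 → PA=0x2DC5B
#2 VA=0xE82C08149AC (w,user):
  L0 @0x26[29] → 0x31007  P=1,RW=1,US=1,PS=0
  L1 @0x31[11] → 0x34007  P=1,RW=1,US=1,PS=0
  L2 @0x34[4] → 0x35007  P=1,RW=1,US=1,PS=0
  L3 @0x35[20] → 0x37003  P=1,RW=1,US=0,PS=0
  ✗ PROTECTION_VIOLATION  [4 reads]
#3 VA=0xC03416183AC (w,kernel):
  L0 @0x26[24] → 0x3B007  P=1,RW=1,US=1,PS=0
  L1 @0x3B[13] → 0x3F007  P=1,RW=1,US=1,PS=0
  L2 @0x3F[11] → 0x41007  P=1,RW=1,US=1,PS=0
  L3 @0x41[24] → 0x44007  P=1,RW=1,US=1,PS=0
  ✓ 0x443AC  — 4 lookups
#4 VA=0x38481000C5B (r,kernel):
  TLB hit vpn=0x38481000 → PA=0x2DC5B
#5 VA=0x50481E0C22B (r,user):
  L0 @0x26[10] → 0x48007  P=1,RW=1,US=1,PS=0
  L1 @0x48[18] → 0x49007  P=1,RW=1,US=1,PS=0
  L2 @0x49[15] → 0x4C007  P=1,RW=1,US=1,PS=0
  L3 @0x4C[12] → 0x4D007  P=1,RW=1,US=1,PS=0
  ✓ 0x4D22B  — 4 lookups
#6 VA=0x50481E0C22B (r,kernel):
  TLB hit vpn=0x50481E0C → PA=0x4D22B
#7 VA=0xC80816183A3 (w,user):
  L0 @0x26[25] → 0x51007  P=1,RW=1,US=1,PS=0
  L1 @0x51[2] → 0x53007  P=1,RW=1,US=1,PS=0
  L2 @0x53[11] → 0x54007  P=1,RW=1,US=1,PS=0
  L3 @0x54[24] → 0x56005  P=1,RW=0,US=1,PS=0
  ✗ PROTECTION_VIOLATION  [4 reads]

Access #6 fault: NONE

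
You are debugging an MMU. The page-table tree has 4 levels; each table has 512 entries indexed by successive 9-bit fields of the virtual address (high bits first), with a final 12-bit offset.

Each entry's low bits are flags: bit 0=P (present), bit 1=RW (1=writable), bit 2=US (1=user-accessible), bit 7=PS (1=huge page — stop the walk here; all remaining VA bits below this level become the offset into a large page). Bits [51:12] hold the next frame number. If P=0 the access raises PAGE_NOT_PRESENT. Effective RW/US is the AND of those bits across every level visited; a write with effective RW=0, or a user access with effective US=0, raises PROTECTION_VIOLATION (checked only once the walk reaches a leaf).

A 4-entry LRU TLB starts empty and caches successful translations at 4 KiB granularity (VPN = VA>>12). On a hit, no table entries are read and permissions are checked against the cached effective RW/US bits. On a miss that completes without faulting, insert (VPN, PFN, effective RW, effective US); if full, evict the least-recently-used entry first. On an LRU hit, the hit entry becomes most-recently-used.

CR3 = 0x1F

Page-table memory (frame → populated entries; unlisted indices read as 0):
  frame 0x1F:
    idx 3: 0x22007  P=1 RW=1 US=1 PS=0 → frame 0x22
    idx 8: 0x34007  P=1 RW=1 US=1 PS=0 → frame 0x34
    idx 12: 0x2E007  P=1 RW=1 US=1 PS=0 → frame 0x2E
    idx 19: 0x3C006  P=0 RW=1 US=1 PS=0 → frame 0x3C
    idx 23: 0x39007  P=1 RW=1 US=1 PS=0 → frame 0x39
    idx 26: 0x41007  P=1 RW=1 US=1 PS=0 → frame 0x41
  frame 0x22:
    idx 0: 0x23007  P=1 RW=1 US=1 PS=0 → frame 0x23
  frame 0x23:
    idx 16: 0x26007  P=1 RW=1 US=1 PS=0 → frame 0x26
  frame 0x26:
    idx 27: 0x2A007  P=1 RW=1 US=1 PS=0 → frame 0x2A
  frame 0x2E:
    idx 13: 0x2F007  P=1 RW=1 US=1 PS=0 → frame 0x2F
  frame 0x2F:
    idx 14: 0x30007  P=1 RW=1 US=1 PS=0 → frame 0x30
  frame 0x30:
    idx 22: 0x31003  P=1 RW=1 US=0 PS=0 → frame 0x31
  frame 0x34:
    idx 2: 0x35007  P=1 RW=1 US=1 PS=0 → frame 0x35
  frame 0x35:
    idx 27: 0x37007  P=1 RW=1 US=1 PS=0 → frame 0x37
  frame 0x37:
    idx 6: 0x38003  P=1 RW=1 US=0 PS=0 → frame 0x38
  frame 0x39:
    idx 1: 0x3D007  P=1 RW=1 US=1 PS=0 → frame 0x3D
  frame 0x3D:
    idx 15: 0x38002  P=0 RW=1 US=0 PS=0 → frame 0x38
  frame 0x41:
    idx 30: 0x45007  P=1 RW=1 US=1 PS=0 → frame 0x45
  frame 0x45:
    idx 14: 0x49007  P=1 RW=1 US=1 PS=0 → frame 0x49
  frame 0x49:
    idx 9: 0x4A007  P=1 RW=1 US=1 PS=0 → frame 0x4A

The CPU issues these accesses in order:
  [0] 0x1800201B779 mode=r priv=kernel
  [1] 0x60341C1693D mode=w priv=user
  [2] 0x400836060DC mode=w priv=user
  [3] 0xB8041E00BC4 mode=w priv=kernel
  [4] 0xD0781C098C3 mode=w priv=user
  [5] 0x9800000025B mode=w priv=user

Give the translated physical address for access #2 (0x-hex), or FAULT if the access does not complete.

Trace:
#0 VA=0x1800201B779 (r,kernel):
  L0: frame=0x1F idx=3 entry=0x22007 [P=1 RW=1 US=1 PS=0]
  L1: frame=0x22 idx=0 entry=0x23007 [P=1 RW=1 US=1 PS=0]
  L2: frame=0x23 idx=16 entry=0x26007 [P=1 RW=1 US=1 PS=0]
  L3: frame=0x26 idx=27 entry=0x2A007 [P=1 RW=1 US=1 PS=0]
  → PA=0x2A779  (4 entries read)
#1 VA=0x60341C1693D (w,user):
  L0: frame=0x1F idx=12 entry=0x2E007 [P=1 RW=1 US=1 PS=0]
  L1: frame=0x2E idx=13 entry=0x2F007 [P=1 RW=1 US=1 PS=0]
  L2: frame=0x2F idx=14 entry=0x30007 [P=1 RW=1 US=1 PS=0]
  L3: frame=0x30 idx=22 entry=0x31003 [P=1 RW=1 US=0 PS=0]
  ✗ PROTECTION_VIOLATION  [4 reads]
#2 VA=0x400836060DC (w,user):
  L0: frame=0x1F idx=8 entry=0x34007 [P=1 RW=1 US=1 PS=0]
  L1: frame=0x34 idx=2 entry=0x35007 [P=1 RW=1 US=1 PS=0]
  L2: frame=0x35 idx=27 entry=0x37007 [P=1 RW=1 US=1 PS=0]
  L3: frame=0x37 idx=6 entry=0x38003 [P=1 RW=1 US=0 PS=0]
  ✗ PROTECTION_VIOLATION  [4 reads]
#3 VA=0xB8041E00BC4 (w,kernel):
  L0: frame=0x1F idx=23 entry=0x39007 [P=1 RW=1 US=1 PS=0]
  L1: frame=0x39 idx=1 entry=0x3D007 [P=1 RW=1 US=1 PS=0]
  L2: frame=0x3D idx=15 entry=0x38002 [P=0 RW=1 US=0 PS=0]
  ✗ PAGE_NOT_PRESENT  [3 reads]
#4 VA=0xD0781C098C3 (w,user):
  L0: frame=0x1F idx=26 entry=0x41007 [P=1 RW=1 US=1 PS=0]
  L1: frame=0x41 idx=30 entry=0x45007 [P=1 RW=1 US=1 PS=0]
  L2: frame=0x45 idx=14 entry=0x49007 [P=1 RW=1 US=1 PS=0]
  L3: frame=0x49 idx=9 entry=0x4A007 [P=1 RW=1 US=1 PS=0]
  → PA=0x4A8C3  (4 entries read)
#5 VA=0x9800000025B (w,user):
  L0: frame=0x1F idx=19 entry=0x3C006 [P=0 RW=1 US=1 PS=0]
  ✗ PAGE_NOT_PRESENT  [1 reads]

Access #2 PA: FAULT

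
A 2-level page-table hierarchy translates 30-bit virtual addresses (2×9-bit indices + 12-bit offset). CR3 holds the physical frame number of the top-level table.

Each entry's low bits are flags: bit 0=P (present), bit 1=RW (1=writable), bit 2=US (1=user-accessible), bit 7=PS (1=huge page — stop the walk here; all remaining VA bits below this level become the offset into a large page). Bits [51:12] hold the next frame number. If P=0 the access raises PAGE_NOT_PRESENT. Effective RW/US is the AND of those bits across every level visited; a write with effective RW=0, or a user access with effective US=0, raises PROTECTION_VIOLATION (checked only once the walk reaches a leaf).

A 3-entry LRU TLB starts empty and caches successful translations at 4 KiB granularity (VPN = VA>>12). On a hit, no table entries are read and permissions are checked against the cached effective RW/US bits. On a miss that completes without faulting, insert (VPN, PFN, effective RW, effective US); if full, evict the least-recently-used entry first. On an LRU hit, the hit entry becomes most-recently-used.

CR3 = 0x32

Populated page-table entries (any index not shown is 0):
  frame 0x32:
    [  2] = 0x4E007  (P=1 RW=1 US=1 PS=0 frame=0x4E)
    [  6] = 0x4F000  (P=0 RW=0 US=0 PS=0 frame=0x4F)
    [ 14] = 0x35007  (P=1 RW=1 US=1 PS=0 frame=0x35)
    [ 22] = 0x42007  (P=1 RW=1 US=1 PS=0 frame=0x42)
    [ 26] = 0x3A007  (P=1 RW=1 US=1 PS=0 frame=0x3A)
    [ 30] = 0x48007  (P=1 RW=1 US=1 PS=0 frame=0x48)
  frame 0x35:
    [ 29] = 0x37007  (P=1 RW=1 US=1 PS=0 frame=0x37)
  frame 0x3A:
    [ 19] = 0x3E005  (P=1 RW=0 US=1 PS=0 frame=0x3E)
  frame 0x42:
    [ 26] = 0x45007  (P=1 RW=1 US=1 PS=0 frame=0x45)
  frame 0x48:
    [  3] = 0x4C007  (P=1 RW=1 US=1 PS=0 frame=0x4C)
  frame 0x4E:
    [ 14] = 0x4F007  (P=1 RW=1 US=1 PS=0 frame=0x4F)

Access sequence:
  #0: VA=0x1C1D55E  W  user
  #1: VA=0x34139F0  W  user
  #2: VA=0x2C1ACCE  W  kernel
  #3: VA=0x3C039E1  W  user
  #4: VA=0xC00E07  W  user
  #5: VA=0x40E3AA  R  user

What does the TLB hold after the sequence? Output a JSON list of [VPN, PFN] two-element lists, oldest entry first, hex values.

Per-access translation:
#0 VA=0x1C1D55E (w,user):
  [0] read 0x32 idx=14: raw=0x35007 flags P=1 W=1 U=1 S=0
  [1] read 0x35 idx=29: raw=0x37007 flags P=1 W=1 U=1 S=0
  ✓ 0x3755E  — 2 lookups
#1 VA=0x34139F0 (w,user):
  [0] read 0x32 idx=26: raw=0x3A007 flags P=1 W=1 U=1 S=0
  [1] read 0x3A idx=19: raw=0x3E005 flags P=1 W=0 U=1 S=0
  ✗ PROTECTION_VIOLATION  [2 reads]
#2 VA=0x2C1ACCE (w,kernel):
  [0] read 0x32 idx=22: raw=0x42007 flags P=1 W=1 U=1 S=0
  [1] read 0x42 idx=26: raw=0x45007 flags P=1 W=1 U=1 S=0
  ✓ 0x45CCE  — 2 lookups
#3 VA=0x3C039E1 (w,user):
  [0] read 0x32 idx=30: raw=0x48007 flags P=1 W=1 U=1 S=0
  [1] read 0x48 idx=3: raw=0x4C007 flags P=1 W=1 U=1 S=0
  ✓ 0x4C9E1  — 2 lookups
#4 VA=0xC00E07 (w,user):
  [0] read 0x32 idx=6: raw=0x4F000 flags P=0 W=0 U=0 S=0
  ✗ PAGE_NOT_PRESENT  [1 reads]
#5 VA=0x40E3AA (r,user):
  [0] read 0x32 idx=2: raw=0x4E007 flags P=1 W=1 U=1 S=0
  [1] read 0x4E idx=14: raw=0x4F007 flags P=1 W=1 U=1 S=0
  ✓ 0x4F3AA  — 2 lookups

TLB: [["0x2C1A", "0x45"], ["0x3C03", "0x4C"], ["0x40E", "0x4F"]]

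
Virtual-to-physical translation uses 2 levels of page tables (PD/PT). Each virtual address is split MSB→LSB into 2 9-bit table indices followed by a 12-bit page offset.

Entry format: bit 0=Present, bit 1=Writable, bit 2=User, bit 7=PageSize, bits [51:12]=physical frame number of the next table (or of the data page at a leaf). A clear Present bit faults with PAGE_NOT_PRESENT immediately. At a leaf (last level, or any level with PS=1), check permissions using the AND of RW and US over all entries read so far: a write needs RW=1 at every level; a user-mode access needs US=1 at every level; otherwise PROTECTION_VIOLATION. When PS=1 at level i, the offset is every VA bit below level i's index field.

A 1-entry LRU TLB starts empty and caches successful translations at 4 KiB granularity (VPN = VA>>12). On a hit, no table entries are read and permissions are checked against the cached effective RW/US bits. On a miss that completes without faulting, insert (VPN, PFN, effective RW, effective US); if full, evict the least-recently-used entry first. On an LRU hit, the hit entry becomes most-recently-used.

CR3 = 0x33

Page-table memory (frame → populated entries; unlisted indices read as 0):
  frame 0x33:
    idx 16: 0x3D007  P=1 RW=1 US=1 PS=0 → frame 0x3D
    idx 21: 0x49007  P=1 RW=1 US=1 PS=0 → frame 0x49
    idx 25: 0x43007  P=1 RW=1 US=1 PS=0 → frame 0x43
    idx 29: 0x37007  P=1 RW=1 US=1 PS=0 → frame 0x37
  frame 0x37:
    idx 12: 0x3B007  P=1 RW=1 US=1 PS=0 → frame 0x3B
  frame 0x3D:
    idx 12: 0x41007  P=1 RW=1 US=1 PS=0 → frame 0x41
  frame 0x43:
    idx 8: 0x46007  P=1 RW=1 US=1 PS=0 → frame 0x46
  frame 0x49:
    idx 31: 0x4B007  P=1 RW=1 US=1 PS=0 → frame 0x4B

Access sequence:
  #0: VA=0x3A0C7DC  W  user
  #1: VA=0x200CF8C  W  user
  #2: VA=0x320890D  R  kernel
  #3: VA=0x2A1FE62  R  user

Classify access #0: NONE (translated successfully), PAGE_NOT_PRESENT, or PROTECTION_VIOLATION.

Walk each access:
#0 VA=0x3A0C7DC (w,user):
  L0 @0x33[29] → 0x37007  P=1,RW=1,US=1,PS=0
  L1 @0x37[12] → 0x3B007  P=1,RW=1,US=1,PS=0
  ⇒ phys 0x3B7DC  [2 reads]
#1 VA=0x200CF8C (w,user):
  L0 @0x33[16] → 0x3D007  P=1,RW=1,US=1,PS=0
  L1 @0x3D[12] → 0x41007  P=1,RW=1,US=1,PS=0
  ⇒ phys 0x41F8C  [2 reads]
#2 VA=0x320890D (r,kernel):
  L0 @0x33[25] → 0x43007  P=1,RW=1,US=1,PS=0
  L1 @0x43[8] → 0x46007  P=1,RW=1,US=1,PS=0
  ⇒ phys 0x4690D  [2 reads]
#3 VA=0x2A1FE62 (r,user):
  L0 @0x33[21] → 0x49007  P=1,RW=1,US=1,PS=0
  L1 @0x49[31] → 0x4B007  P=1,RW=1,US=1,PS=0
  ⇒ phys 0x4BE62  [2 reads]

Access #0 fault: NONE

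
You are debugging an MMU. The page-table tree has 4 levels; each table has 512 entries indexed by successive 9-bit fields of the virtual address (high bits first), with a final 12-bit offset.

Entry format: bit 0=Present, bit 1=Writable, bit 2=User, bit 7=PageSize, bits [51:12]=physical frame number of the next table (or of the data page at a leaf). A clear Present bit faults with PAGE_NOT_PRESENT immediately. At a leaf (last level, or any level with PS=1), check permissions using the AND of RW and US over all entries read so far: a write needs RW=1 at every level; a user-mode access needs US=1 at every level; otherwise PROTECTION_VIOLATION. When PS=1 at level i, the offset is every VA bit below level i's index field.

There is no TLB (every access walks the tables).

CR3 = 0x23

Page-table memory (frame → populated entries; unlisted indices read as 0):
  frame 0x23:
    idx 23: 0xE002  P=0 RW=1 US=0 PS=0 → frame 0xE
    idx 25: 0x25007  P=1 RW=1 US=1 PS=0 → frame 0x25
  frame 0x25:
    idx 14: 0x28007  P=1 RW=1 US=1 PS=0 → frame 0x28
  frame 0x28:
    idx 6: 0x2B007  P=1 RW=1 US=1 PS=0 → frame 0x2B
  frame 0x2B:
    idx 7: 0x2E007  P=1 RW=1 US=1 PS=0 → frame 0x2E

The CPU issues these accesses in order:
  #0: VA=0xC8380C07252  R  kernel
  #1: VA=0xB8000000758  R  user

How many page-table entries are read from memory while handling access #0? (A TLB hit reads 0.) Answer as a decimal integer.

Per-access translation:
#0 VA=0xC8380C07252 (r,kernel):
  lvl0: tbl 0x23, slot 25 ⇒ 0x25007 (P1/RW1/US1/PS0)
  lvl1: tbl 0x25, slot 14 ⇒ 0x28007 (P1/RW1/US1/PS0)
  lvl2: tbl 0x28, slot 6 ⇒ 0x2B007 (P1/RW1/US1/PS0)
  lvl3: tbl 0x2B, slot 7 ⇒ 0x2E007 (P1/RW1/US1/PS0)
  → PA=0x2E252  (4 entries read)
#1 VA=0xB8000000758 (r,user):
  lvl0: tbl 0x23, slot 23 ⇒ 0xE002 (P0/RW1/US0/PS0)
  ⇒ fault: PAGE_NOT_PRESENT  — 1 lookups

Entries read for #0: 4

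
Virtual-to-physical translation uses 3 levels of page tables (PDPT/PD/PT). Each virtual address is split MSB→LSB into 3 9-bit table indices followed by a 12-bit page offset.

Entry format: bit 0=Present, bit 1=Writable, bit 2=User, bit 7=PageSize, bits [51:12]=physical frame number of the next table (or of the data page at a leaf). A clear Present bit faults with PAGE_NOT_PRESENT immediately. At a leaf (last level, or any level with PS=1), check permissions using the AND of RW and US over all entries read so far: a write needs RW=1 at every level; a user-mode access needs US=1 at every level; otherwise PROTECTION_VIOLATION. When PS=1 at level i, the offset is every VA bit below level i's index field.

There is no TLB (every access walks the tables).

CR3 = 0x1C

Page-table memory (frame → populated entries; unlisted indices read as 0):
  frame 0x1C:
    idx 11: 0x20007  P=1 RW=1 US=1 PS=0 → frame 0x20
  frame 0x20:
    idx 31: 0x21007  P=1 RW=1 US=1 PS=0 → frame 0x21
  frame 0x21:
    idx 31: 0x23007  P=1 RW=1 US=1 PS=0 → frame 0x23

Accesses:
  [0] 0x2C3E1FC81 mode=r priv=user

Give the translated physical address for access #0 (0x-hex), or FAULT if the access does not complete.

Per-access translation:
#0 VA=0x2C3E1FC81 (r,user):
  L0 @0x1C[11] → 0x20007  P=1,RW=1,US=1,PS=0
  L1 @0x20[31] → 0x21007  P=1,RW=1,US=1,PS=0
  L2 @0x21[31] → 0x23007  P=1,RW=1,US=1,PS=0
  ⇒ phys 0x23C81  [3 reads]

Access #0 PA: 0x23C81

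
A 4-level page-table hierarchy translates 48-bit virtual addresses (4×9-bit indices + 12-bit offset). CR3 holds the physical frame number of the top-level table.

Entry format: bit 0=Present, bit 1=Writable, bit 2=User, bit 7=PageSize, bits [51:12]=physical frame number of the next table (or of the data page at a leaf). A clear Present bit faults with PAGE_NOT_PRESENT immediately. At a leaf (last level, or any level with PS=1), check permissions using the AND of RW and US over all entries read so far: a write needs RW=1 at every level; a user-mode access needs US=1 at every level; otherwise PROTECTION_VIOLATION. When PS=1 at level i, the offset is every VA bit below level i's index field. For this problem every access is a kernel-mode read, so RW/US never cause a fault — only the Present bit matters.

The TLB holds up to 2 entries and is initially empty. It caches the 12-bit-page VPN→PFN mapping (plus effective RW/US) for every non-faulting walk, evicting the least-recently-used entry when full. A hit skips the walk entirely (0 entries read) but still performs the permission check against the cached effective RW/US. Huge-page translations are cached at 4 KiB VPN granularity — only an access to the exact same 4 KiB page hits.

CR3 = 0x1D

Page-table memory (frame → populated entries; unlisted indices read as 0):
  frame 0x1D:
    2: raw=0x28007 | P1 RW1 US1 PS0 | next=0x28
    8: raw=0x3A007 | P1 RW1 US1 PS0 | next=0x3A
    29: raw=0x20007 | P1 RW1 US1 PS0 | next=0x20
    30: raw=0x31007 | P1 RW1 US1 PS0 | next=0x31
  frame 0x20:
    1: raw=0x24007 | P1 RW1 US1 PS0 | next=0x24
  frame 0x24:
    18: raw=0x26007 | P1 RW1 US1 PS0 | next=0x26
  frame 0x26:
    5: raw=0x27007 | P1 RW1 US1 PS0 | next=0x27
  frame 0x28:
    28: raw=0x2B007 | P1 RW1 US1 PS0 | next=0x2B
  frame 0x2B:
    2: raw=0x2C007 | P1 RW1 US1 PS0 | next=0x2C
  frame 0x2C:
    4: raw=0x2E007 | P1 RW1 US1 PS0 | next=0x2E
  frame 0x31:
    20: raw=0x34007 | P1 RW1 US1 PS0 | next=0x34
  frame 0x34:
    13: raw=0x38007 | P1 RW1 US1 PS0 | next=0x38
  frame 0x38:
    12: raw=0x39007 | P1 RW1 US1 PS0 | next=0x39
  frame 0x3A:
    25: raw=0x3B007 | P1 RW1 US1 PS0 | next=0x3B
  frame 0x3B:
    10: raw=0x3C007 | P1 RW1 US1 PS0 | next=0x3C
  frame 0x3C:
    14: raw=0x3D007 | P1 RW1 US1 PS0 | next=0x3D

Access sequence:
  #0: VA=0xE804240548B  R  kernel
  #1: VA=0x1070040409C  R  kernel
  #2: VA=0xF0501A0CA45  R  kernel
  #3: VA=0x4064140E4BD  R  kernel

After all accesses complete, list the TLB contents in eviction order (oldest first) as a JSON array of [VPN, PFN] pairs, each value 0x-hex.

Per-access translation:
#0 VA=0xE804240548B (r,kernel):
  [0] read 0x1D idx=29: raw=0x20007 flags P=1 W=1 U=1 S=0
  [1] read 0x20 idx=1: raw=0x24007 flags P=1 W=1 U=1 S=0
  [2] read 0x24 idx=18: raw=0x26007 flags P=1 W=1 U=1 S=0
  [3] read 0x26 idx=5: raw=0x27007 flags P=1 W=1 U=1 S=0
  → PA=0x2748B  (4 entries read)
#1 VA=0x1070040409C (r,kernel):
  [0] read 0x1D idx=2: raw=0x28007 flags P=1 W=1 U=1 S=0
  [1] read 0x28 idx=28: raw=0x2B007 flags P=1 W=1 U=1 S=0
  [2] read 0x2B idx=2: raw=0x2C007 flags P=1 W=1 U=1 S=0
  [3] read 0x2C idx=4: raw=0x2E007 flags P=1 W=1 U=1 S=0
  → PA=0x2E09C  (4 entries read)
#2 VA=0xF0501A0CA45 (r,kernel):
  [0] read 0x1D idx=30: raw=0x31007 flags P=1 W=1 U=1 S=0
  [1] read 0x31 idx=20: raw=0x34007 flags P=1 W=1 U=1 S=0
  [2] read 0x34 idx=13: raw=0x38007 flags P=1 W=1 U=1 S=0
  [3] read 0x38 idx=12: raw=0x39007 flags P=1 W=1 U=1 S=0
  → PA=0x39A45  (4 entries read)
#3 VA=0x4064140E4BD (r,kernel):
  [0] read 0x1D idx=8: raw=0x3A007 flags P=1 W=1 U=1 S=0
  [1] read 0x3A idx=25: raw=0x3B007 flags P=1 W=1 U=1 S=0
  [2] read 0x3B idx=10: raw=0x3C007 flags P=1 W=1 U=1 S=0
  [3] read 0x3C idx=14: raw=0x3D007 flags P=1 W=1 U=1 S=0
  → PA=0x3D4BD  (4 entries read)

TLB: [["0xF0501A0C", "0x39"], ["0x4064140E", "0x3D"]]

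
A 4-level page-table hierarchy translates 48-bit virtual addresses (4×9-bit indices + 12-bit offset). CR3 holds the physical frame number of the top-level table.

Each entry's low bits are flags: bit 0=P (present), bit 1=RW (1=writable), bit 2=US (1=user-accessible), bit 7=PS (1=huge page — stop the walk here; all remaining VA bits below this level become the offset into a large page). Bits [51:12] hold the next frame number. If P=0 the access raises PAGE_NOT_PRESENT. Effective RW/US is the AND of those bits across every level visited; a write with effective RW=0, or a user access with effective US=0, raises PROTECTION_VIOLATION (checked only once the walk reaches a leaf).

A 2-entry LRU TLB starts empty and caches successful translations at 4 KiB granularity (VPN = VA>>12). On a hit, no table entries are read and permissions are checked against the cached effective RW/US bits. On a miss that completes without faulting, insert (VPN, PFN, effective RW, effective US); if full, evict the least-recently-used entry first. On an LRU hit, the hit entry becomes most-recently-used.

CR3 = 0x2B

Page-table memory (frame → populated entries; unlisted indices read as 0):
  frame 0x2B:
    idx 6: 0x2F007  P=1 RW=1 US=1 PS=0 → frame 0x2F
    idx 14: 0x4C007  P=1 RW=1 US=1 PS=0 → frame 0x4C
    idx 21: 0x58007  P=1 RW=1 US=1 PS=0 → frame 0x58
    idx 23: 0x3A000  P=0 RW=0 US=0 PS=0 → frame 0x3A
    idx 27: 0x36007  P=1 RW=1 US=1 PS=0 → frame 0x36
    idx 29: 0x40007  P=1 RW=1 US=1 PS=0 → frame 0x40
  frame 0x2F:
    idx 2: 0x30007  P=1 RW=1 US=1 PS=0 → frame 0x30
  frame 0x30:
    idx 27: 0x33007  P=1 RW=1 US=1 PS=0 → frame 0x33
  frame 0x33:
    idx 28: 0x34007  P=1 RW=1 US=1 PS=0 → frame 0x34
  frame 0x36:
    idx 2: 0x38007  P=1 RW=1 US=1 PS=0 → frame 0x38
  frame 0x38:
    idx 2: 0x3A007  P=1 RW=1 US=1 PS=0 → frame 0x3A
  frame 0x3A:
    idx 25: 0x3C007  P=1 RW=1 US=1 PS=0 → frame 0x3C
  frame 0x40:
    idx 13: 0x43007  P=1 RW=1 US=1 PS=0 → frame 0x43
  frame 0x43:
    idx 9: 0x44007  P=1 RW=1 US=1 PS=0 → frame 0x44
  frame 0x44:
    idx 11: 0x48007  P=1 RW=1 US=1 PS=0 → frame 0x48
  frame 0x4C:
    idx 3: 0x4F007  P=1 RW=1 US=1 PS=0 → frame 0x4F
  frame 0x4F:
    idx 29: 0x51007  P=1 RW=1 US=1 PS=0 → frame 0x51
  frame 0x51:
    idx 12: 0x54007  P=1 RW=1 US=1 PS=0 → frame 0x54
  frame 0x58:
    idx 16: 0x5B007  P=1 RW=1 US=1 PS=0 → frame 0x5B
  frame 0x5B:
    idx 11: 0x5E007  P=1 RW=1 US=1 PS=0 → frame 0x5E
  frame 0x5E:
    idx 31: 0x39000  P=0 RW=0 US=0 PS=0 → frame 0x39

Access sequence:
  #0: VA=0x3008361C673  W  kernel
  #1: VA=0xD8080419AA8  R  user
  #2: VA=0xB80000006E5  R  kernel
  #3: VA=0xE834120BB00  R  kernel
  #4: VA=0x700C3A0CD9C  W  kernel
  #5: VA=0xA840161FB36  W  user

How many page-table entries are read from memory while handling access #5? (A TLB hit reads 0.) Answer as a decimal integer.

Trace:
#0 VA=0x3008361C673 (w,kernel):
  L0 @0x2B[6] → 0x2F007  P=1,RW=1,US=1,PS=0
  L1 @0x2F[2] → 0x30007  P=1,RW=1,US=1,PS=0
  L2 @0x30[27] → 0x33007  P=1,RW=1,US=1,PS=0
  L3 @0x33[28] → 0x34007  P=1,RW=1,US=1,PS=0
  ✓ 0x34673  — 4 lookups
#1 VA=0xD8080419AA8 (r,user):
  L0 @0x2B[27] → 0x36007  P=1,RW=1,US=1,PS=0
  L1 @0x36[2] → 0x38007  P=1,RW=1,US=1,PS=0
  L2 @0x38[2] → 0x3A007  P=1,RW=1,US=1,PS=0
  L3 @0x3A[25] → 0x3C007  P=1,RW=1,US=1,PS=0
  ✓ 0x3CAA8  — 4 lookups
#2 VA=0xB80000006E5 (r,kernel):
  L0 @0x2B[23] → 0x3A000  P=0,RW=0,US=0,PS=0
  ⇒ fault: PAGE_NOT_PRESENT  — 1 lookups
#3 VA=0xE834120BB00 (r,kernel):
  L0 @0x2B[29] → 0x40007  P=1,RW=1,US=1,PS=0
  L1 @0x40[13] → 0x43007  P=1,RW=1,US=1,PS=0
  L2 @0x43[9] → 0x44007  P=1,RW=1,US=1,PS=0
  L3 @0x44[11] → 0x48007  P=1,RW=1,US=1,PS=0
  ✓ 0x48B00  — 4 lookups
#4 VA=0x700C3A0CD9C (w,kernel):
  L0 @0x2B[14] → 0x4C007  P=1,RW=1,US=1,PS=0
  L1 @0x4C[3] → 0x4F007  P=1,RW=1,US=1,PS=0
  L2 @0x4F[29] → 0x51007  P=1,RW=1,US=1,PS=0
  L3 @0x51[12] → 0x54007  P=1,RW=1,US=1,PS=0
  ✓ 0x54D9C  — 4 lookups
#5 VA=0xA840161FB36 (w,user):
  L0 @0x2B[21] → 0x58007  P=1,RW=1,US=1,PS=0
  L1 @0x58[16] → 0x5B007  P=1,RW=1,US=1,PS=0
  L2 @0x5B[11] → 0x5E007  P=1,RW=1,US=1,PS=0
  L3 @0x5E[31] → 0x39000  P=0,RW=0,US=0,PS=0
  ⇒ fault: PAGE_NOT_PRESENT  — 4 lookups

Entries read for #5: 4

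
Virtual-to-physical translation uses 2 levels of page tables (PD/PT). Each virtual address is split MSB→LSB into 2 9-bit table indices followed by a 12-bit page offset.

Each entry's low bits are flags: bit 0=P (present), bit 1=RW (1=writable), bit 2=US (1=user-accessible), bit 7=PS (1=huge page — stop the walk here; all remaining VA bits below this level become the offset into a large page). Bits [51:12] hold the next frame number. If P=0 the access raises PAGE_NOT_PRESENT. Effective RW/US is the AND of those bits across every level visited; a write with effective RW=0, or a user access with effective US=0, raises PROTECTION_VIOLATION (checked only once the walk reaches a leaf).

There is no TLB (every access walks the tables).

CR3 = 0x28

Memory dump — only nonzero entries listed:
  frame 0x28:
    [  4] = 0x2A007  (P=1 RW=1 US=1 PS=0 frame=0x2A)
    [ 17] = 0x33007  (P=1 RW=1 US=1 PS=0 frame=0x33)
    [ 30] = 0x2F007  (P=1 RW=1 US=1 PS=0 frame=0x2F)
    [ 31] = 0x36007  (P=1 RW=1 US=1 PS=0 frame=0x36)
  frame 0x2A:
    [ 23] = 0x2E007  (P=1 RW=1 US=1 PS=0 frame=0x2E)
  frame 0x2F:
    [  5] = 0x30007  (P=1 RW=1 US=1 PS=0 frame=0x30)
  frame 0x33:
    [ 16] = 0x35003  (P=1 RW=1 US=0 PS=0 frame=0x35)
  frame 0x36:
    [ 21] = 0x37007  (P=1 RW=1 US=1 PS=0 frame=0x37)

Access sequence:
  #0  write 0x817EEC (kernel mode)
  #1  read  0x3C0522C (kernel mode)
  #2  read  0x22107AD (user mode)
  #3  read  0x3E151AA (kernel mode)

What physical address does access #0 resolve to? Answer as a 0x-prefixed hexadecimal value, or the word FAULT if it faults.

Trace:
#0 VA=0x817EEC (w,kernel):
  L0 @0x28[4] → 0x2A007  P=1,RW=1,US=1,PS=0
  L1 @0x2A[23] → 0x2E007  P=1,RW=1,US=1,PS=0
  → PA=0x2EEEC  (2 entries read)
#1 VA=0x3C0522C (r,kernel):
  L0 @0x28[30] → 0x2F007  P=1,RW=1,US=1,PS=0
  L1 @0x2F[5] → 0x30007  P=1,RW=1,US=1,PS=0
  → PA=0x3022C  (2 entries read)
#2 VA=0x22107AD (r,user):
  L0 @0x28[17] → 0x33007  P=1,RW=1,US=1,PS=0
  L1 @0x33[16] → 0x35003  P=1,RW=1,US=0,PS=0
  ⇒ fault: PROTECTION_VIOLATION  — 2 lookups
#3 VA=0x3E151AA (r,kernel):
  L0 @0x28[31] → 0x36007  P=1,RW=1,US=1,PS=0
  L1 @0x36[21] → 0x37007  P=1,RW=1,US=1,PS=0
  → PA=0x371AA  (2 entries read)

Access #0 PA: 0x2EEEC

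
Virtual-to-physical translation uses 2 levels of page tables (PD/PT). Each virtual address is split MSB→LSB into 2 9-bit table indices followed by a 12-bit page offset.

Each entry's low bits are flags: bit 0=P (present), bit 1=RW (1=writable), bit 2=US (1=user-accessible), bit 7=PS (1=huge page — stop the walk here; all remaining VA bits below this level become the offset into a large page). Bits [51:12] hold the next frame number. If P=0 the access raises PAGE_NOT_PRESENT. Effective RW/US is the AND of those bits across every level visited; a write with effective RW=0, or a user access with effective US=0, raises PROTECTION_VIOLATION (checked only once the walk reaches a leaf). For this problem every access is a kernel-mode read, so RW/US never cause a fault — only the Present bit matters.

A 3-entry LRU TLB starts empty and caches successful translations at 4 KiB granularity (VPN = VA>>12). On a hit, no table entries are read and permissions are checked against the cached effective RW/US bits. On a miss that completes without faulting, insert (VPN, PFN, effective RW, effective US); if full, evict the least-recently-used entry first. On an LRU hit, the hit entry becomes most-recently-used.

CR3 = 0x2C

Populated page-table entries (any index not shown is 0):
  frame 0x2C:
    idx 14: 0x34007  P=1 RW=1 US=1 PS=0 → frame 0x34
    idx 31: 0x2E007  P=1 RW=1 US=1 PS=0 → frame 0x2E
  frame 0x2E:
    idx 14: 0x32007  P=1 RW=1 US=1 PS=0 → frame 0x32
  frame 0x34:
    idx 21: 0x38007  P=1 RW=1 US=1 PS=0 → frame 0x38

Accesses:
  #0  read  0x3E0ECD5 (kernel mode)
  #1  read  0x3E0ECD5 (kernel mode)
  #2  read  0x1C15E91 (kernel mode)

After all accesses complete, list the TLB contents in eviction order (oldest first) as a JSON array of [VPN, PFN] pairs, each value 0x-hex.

Trace:
#0 VA=0x3E0ECD5 (r,kernel):
  [0] read 0x2C idx=31: raw=0x2E007 flags P=1 W=1 U=1 S=0
  [1] read 0x2E idx=14: raw=0x32007 flags P=1 W=1 U=1 S=0
  ✓ 0x32CD5  — 2 lookups
#1 VA=0x3E0ECD5 (r,kernel):
  TLB hit vpn=0x3E0E → PA=0x32CD5
#2 VA=0x1C15E91 (r,kernel):
  [0] read 0x2C idx=14: raw=0x34007 flags P=1 W=1 U=1 S=0
  [1] read 0x34 idx=21: raw=0x38007 flags P=1 W=1 U=1 S=0
  ✓ 0x38E91  — 2 lookups

TLB: [["0x3E0E", "0x32"], ["0x1C15", "0x38"]]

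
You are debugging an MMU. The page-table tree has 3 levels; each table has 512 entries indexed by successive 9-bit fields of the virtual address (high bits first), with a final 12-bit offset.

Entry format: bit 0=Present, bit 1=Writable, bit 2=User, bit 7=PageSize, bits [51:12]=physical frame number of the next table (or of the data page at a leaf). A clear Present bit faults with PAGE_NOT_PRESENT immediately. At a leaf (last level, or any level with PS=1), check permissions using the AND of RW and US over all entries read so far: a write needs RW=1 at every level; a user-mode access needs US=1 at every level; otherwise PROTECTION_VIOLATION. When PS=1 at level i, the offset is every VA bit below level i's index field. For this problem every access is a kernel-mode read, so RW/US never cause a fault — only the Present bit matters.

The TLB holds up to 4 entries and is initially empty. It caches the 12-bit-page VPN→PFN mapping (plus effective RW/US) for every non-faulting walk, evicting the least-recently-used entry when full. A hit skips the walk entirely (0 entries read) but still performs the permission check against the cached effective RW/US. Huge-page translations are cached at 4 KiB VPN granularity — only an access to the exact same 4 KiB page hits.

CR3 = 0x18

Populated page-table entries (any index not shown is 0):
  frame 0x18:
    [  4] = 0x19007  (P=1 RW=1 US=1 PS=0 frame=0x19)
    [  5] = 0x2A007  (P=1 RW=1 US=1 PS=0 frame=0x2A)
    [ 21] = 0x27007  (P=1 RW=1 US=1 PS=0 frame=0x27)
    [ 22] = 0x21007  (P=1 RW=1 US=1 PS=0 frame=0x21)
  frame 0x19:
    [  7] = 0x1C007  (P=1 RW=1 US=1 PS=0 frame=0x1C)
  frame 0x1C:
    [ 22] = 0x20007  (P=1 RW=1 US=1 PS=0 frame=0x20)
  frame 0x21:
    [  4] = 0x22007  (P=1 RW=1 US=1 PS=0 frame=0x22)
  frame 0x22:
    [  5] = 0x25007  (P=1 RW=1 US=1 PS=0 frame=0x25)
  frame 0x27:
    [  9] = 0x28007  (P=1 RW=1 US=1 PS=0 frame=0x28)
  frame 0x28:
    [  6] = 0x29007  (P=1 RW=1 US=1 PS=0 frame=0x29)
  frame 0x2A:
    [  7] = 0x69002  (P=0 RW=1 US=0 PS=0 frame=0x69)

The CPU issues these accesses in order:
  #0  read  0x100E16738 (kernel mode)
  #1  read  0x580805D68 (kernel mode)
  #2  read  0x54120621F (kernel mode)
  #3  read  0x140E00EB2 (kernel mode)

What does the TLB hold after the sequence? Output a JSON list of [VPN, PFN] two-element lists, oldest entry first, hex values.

Walk each access:
#0 VA=0x100E16738 (r,kernel):
  lvl0: tbl 0x18, slot 4 ⇒ 0x19007 (P1/RW1/US1/PS0)
  lvl1: tbl 0x19, slot 7 ⇒ 0x1C007 (P1/RW1/US1/PS0)
  lvl2: tbl 0x1C, slot 22 ⇒ 0x20007 (P1/RW1/US1/PS0)
  ✓ 0x20738  — 3 lookups
#1 VA=0x580805D68 (r,kernel):
  lvl0: tbl 0x18, slot 22 ⇒ 0x21007 (P1/RW1/US1/PS0)
  lvl1: tbl 0x21, slot 4 ⇒ 0x22007 (P1/RW1/US1/PS0)
  lvl2: tbl 0x22, slot 5 ⇒ 0x25007 (P1/RW1/US1/PS0)
  ✓ 0x25D68  — 3 lookups
#2 VA=0x54120621F (r,kernel):
  lvl0: tbl 0x18, slot 21 ⇒ 0x27007 (P1/RW1/US1/PS0)
  lvl1: tbl 0x27, slot 9 ⇒ 0x28007 (P1/RW1/US1/PS0)
  lvl2: tbl 0x28, slot 6 ⇒ 0x29007 (P1/RW1/US1/PS0)
  ✓ 0x2921F  — 3 lookups
#3 VA=0x140E00EB2 (r,kernel):
  lvl0: tbl 0x18, slot 5 ⇒ 0x2A007 (P1/RW1/US1/PS0)
  lvl1: tbl 0x2A, slot 7 ⇒ 0x69002 (P0/RW1/US0/PS0)
  ⇒ fault: PAGE_NOT_PRESENT  — 2 lookups

TLB: [["0x100E16", "0x20"], ["0x580805", "0x25"], ["0x541206", "0x29"]]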